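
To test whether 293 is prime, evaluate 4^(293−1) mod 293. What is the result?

4^1 ≡ 4 (mod 293)
4^2 ≡ 4^2 = 16 ≡ 16 (mod 293)
4^4 ≡ 16^2 = 256 ≡ 256 (mod 293)
4^8 ≡ 256^2 = 65536 ≡ 197 (mod 293)
4^16 ≡ 197^2 = 38809 ≡ 133 (mod 293)
4^32 ≡ 133^2 = 17689 ≡ 109 (mod 293)
4^64 ≡ 109^2 = 11881 ≡ 161 (mod 293)
4^128 ≡ 161^2 = 25921 ≡ 137 (mod 293)
4^256 ≡ 137^2 = 18769 ≡ 17 (mod 293)
292 = 256 + 32 + 4 in binary powers of 2.
So 4^292 ≡ 17 · 109 · 256 ≡ 1 (mod 293).
Since the result is 1, base 4 gives no evidence that 293 is composite.

1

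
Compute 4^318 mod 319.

284

4^1 ≡ 4 (mod 319)
4^2 ≡ 4^2 = 16 ≡ 16 (mod 319)
4^4 ≡ 16^2 = 256 ≡ 256 (mod 319)
4^8 ≡ 256^2 = 65536 ≡ 141 (mod 319)
4^16 ≡ 141^2 = 19881 ≡ 103 (mod 319)
4^32 ≡ 103^2 = 10609 ≡ 82 (mod 319)
4^64 ≡ 82^2 = 6724 ≡ 25 (mod 319)
4^128 ≡ 25^2 = 625 ≡ 306 (mod 319)
4^256 ≡ 306^2 = 93636 ≡ 169 (mod 319)
318 = 256 + 32 + 16 + 8 + 4 + 2 in binary powers of 2.
So 4^318 ≡ 169 · 82 · 103 · 141 · 256 · 16 ≡ 284 (mod 319).
Since 284 ≠ 1, base 4 is a Fermat witness: 319 is composite.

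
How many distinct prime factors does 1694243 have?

3

1694243 = 31^2 · 1763
1763 = 41 · 43
1694243 = 31^2 · 41 · 43, which has 3 distinct prime factors.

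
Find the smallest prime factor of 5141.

5141 is odd.
Digit sum 11, not divisible by 3.
Ends in 1: not divisible by 5.
7: 5141 = 7·734 + 3
11: 5141 = 11·467 + 4
13: 5141 = 13·395 + 6
17: 5141 = 17·302 + 7
19: 5141 = 19·270 + 11
23: 5141 = 23·223 + 12
29: 5141 = 29·177 + 8
31: 5141 = 31·165 + 26
37: 5141 = 37·138 + 35
41: 5141 = 41·125 + 16
43: 5141 = 43·119 + 24
47: 5141 = 47·109 + 18
53: 5141 = 53·97

53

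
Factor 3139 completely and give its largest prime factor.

73

3139 = 43 · 73
73 is prime.
So 3139 = 43 · 73; the largest prime factor is 73.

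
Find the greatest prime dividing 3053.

71

3053 = 43 · 71
71 is prime.
So 3053 = 43 · 71; the largest prime factor is 71.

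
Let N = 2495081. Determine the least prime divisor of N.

53

2495081 is odd.
Digit sum 29, not divisible by 3.
Ends in 1: not divisible by 5.
7: 2495081 = 7·356440 + 1
11: 2495081 = 11·226825 + 6
13: 2495081 = 13·191929 + 4
17: 2495081 = 17·146769 + 8
19: 2495081 = 19·131320 + 1
23: 2495081 = 23·108481 + 18
29: 2495081 = 29·86037 + 8
31: 2495081 = 31·80486 + 15
37: 2495081 = 37·67434 + 23
41: 2495081 = 41·60855 + 26
43: 2495081 = 43·58025 + 6
47: 2495081 = 47·53086 + 39
53: 2495081 = 53·47077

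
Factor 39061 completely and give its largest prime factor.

39061 = 11 · 3551
3551 = 53 · 67
67 is prime.
So 39061 = 11 · 53 · 67; the largest prime factor is 67.

67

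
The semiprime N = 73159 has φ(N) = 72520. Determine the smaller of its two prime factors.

149

φ(n) = (p−1)(q−1) = n − (p+q) + 1, so p + q = 73159 − 72520 + 1 = 640.
p and q are the roots of t² − 640t + 73159 = 0.
Discriminant: 640² − 4·73159 = 409600 − 292636 = 116964; √116964 = 342.
q = (640 − 342)/2 = 149, p = (640 + 342)/2 = 491.
Check: 149 · 491 = 73159.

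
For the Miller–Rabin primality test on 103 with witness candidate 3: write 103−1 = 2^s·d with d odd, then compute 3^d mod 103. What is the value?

103 − 1 = 102 = 2^1 · 51, so d = 51.
3^1 ≡ 3 (mod 103)
3^2 ≡ 3^2 = 9 ≡ 9 (mod 103)
3^4 ≡ 9^2 = 81 ≡ 81 (mod 103)
3^8 ≡ 81^2 = 6561 ≡ 72 (mod 103)
3^16 ≡ 72^2 = 5184 ≡ 34 (mod 103)
3^32 ≡ 34^2 = 1156 ≡ 23 (mod 103)
51 = 32 + 16 + 2 + 1 in binary powers of 2.
So 3^51 ≡ 23 · 34 · 9 · 3 ≡ 102 (mod 103).
Since 3^d ≡ 102 (mod 103), base 3 does not prove 103 composite.

102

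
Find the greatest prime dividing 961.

961 = 31 · 31
31 = 31 · 1
So 961 = 31^2; the largest prime factor is 31.

31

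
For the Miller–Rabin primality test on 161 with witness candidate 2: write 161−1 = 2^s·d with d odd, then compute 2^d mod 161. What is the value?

161 − 1 = 160 = 2^5 · 5, so d = 5.
2^1 ≡ 2 (mod 161)
2^2 ≡ 2^2 = 4 ≡ 4 (mod 161)
2^4 ≡ 4^2 = 16 ≡ 16 (mod 161)
5 = 4 + 1 in binary powers of 2.
So 2^5 ≡ 16 · 2 ≡ 32 (mod 161).
Squaring chain: 32 → 58 → 144 → 128 → 123; never reaches −1, so base 2 is a Miller–Rabin witness that 161 is composite.

32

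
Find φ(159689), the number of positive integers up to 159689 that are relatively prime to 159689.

148720

Factor: 159689 = 23 · 53 · 131.
φ(159689) = (23−1) · (53−1) · (131−1) = 22 · 52 · 130 = 148720.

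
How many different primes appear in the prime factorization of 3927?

4

3927 = 3 · 1309
1309 = 7 · 187
187 = 11 · 17
3927 = 3 · 7 · 11 · 17, which has 4 distinct prime factors.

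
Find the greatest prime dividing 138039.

89

138039 = 3 · 46013
46013 = 11 · 4183
4183 = 47 · 89
89 is prime.
So 138039 = 3 · 11 · 47 · 89; the largest prime factor is 89.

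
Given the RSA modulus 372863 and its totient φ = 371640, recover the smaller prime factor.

571

φ(n) = (p−1)(q−1) = n − (p+q) + 1, so p + q = 372863 − 371640 + 1 = 1224.
p and q are the roots of t² − 1224t + 372863 = 0.
Discriminant: 1224² − 4·372863 = 1498176 − 1491452 = 6724; √6724 = 82.
q = (1224 − 82)/2 = 571, p = (1224 + 82)/2 = 653.
Check: 571 · 653 = 372863.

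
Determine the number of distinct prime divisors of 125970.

125970 = 2 · 62985
62985 = 3 · 20995
20995 = 5 · 4199
4199 = 13 · 323
323 = 17 · 19
125970 = 2 · 3 · 5 · 13 · 17 · 19, which has 6 distinct prime factors.

6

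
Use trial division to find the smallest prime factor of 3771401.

43

3771401 is odd.
Digit sum 23, not divisible by 3.
Ends in 1: not divisible by 5.
7: 3771401 = 7·538771 + 4
11: 3771401 = 11·342854 + 7
13: 3771401 = 13·290107 + 10
17: 3771401 = 17·221847 + 2
19: 3771401 = 19·198494 + 15
23: 3771401 = 23·163973 + 22
29: 3771401 = 29·130048 + 9
31: 3771401 = 31·121658 + 3
37: 3771401 = 37·101929 + 28
41: 3771401 = 41·91985 + 16
43: 3771401 = 43·87707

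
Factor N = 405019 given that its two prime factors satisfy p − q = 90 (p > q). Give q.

593

Since p = q + 90, we have 405019 = q(q + 90), so q² + 90q − 405019 = 0.
Discriminant: 90² + 4·405019 = 8100 + 1620076 = 1628176; √1628176 = 1276.
q = (−90 + 1276)/2 = 593, and p = q + 90 = 683.
Check: 593 · 683 = 405019.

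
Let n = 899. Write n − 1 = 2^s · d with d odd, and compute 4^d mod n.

845

899 − 1 = 898 = 2^1 · 449, so d = 449.
4^1 ≡ 4 (mod 899)
4^2 ≡ 4^2 = 16 ≡ 16 (mod 899)
4^4 ≡ 16^2 = 256 ≡ 256 (mod 899)
4^8 ≡ 256^2 = 65536 ≡ 808 (mod 899)
4^16 ≡ 808^2 = 652864 ≡ 190 (mod 899)
4^32 ≡ 190^2 = 36100 ≡ 140 (mod 899)
4^64 ≡ 140^2 = 19600 ≡ 721 (mod 899)
4^128 ≡ 721^2 = 519841 ≡ 219 (mod 899)
4^256 ≡ 219^2 = 47961 ≡ 314 (mod 899)
449 = 256 + 128 + 64 + 1 in binary powers of 2.
So 4^449 ≡ 314 · 219 · 721 · 4 ≡ 845 (mod 899).
Squaring chain: 845; never reaches −1, so base 4 is a Miller–Rabin witness that 899 is composite.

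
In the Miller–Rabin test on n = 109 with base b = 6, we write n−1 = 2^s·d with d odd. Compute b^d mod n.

33

109 − 1 = 108 = 2^2 · 27, so d = 27.
6^1 ≡ 6 (mod 109)
6^2 ≡ 6^2 = 36 ≡ 36 (mod 109)
6^4 ≡ 36^2 = 1296 ≡ 97 (mod 109)
6^8 ≡ 97^2 = 9409 ≡ 35 (mod 109)
6^16 ≡ 35^2 = 1225 ≡ 26 (mod 109)
27 = 16 + 8 + 2 + 1 in binary powers of 2.
So 6^27 ≡ 26 · 35 · 36 · 6 ≡ 33 (mod 109).
Squaring chain: 33 → 108; reaches −1, so base 6 does not prove 109 composite.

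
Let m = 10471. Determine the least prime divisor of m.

37

10471 is odd.
Digit sum 13, not divisible by 3.
Ends in 1: not divisible by 5.
7: 10471 = 7·1495 + 6
11: 10471 = 11·951 + 10
13: 10471 = 13·805 + 6
17: 10471 = 17·615 + 16
19: 10471 = 19·551 + 2
23: 10471 = 23·455 + 6
29: 10471 = 29·361 + 2
31: 10471 = 31·337 + 24
37: 10471 = 37·283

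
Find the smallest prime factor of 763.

763 is odd.
Digit sum 16, not divisible by 3.
Ends in 3: not divisible by 5.
7: 763 = 7·109

7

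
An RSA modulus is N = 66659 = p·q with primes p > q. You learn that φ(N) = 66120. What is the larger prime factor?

349

φ(n) = (p−1)(q−1) = n − (p+q) + 1, so p + q = 66659 − 66120 + 1 = 540.
p and q are the roots of t² − 540t + 66659 = 0.
Discriminant: 540² − 4·66659 = 291600 − 266636 = 24964; √24964 = 158.
q = (540 − 158)/2 = 191, p = (540 + 158)/2 = 349.
Check: 191 · 349 = 66659.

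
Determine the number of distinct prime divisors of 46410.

6

46410 = 2 · 23205
23205 = 3 · 7735
7735 = 5 · 1547
1547 = 7 · 221
221 = 13 · 17
46410 = 2 · 3 · 5 · 7 · 13 · 17, which has 6 distinct prime factors.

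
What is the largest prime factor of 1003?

1003 = 17 · 59
59 is prime.
So 1003 = 17 · 59; the largest prime factor is 59.

59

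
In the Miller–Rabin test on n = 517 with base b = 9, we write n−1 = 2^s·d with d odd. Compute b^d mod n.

517 − 1 = 516 = 2^2 · 129, so d = 129.
9^1 ≡ 9 (mod 517)
9^2 ≡ 9^2 = 81 ≡ 81 (mod 517)
9^4 ≡ 81^2 = 6561 ≡ 357 (mod 517)
9^8 ≡ 357^2 = 127449 ≡ 267 (mod 517)
9^16 ≡ 267^2 = 71289 ≡ 460 (mod 517)
9^32 ≡ 460^2 = 211600 ≡ 147 (mod 517)
9^64 ≡ 147^2 = 21609 ≡ 412 (mod 517)
9^128 ≡ 412^2 = 169744 ≡ 168 (mod 517)
129 = 128 + 1 in binary powers of 2.
So 9^129 ≡ 168 · 9 ≡ 478 (mod 517).
Squaring chain: 478 → 487; never reaches −1, so base 9 is a Miller–Rabin witness that 517 is composite.

478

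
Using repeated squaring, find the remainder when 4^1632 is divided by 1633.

1222

4^1 ≡ 4 (mod 1633)
4^2 ≡ 4^2 = 16 ≡ 16 (mod 1633)
4^4 ≡ 16^2 = 256 ≡ 256 (mod 1633)
4^8 ≡ 256^2 = 65536 ≡ 216 (mod 1633)
4^16 ≡ 216^2 = 46656 ≡ 932 (mod 1633)
4^32 ≡ 932^2 = 868624 ≡ 1501 (mod 1633)
4^64 ≡ 1501^2 = 2253001 ≡ 1094 (mod 1633)
4^128 ≡ 1094^2 = 1196836 ≡ 1480 (mod 1633)
4^256 ≡ 1480^2 = 2190400 ≡ 547 (mod 1633)
4^512 ≡ 547^2 = 299209 ≡ 370 (mod 1633)
4^1024 ≡ 370^2 = 136900 ≡ 1361 (mod 1633)
1632 = 1024 + 512 + 64 + 32 in binary powers of 2.
So 4^1632 ≡ 1361 · 370 · 1094 · 1501 ≡ 1222 (mod 1633).
Since 1222 ≠ 1, base 4 is a Fermat witness: 1633 is composite.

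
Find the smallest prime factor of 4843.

29

4843 is odd.
Digit sum 19, not divisible by 3.
Ends in 3: not divisible by 5.
7: 4843 = 7·691 + 6
11: 4843 = 11·440 + 3
13: 4843 = 13·372 + 7
17: 4843 = 17·284 + 15
19: 4843 = 19·254 + 17
23: 4843 = 23·210 + 13
29: 4843 = 29·167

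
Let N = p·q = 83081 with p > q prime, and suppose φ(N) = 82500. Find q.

251

φ(n) = (p−1)(q−1) = n − (p+q) + 1, so p + q = 83081 − 82500 + 1 = 582.
p and q are the roots of t² − 582t + 83081 = 0.
Discriminant: 582² − 4·83081 = 338724 − 332324 = 6400; √6400 = 80.
q = (582 − 80)/2 = 251, p = (582 + 80)/2 = 331.
Check: 251 · 331 = 83081.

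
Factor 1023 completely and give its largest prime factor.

1023 = 3 · 341
341 = 11 · 31
31 is prime.
So 1023 = 3 · 11 · 31; the largest prime factor is 31.

31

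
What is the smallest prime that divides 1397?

1397 is odd.
Digit sum 20, not divisible by 3.
Ends in 7: not divisible by 5.
7: 1397 = 7·199 + 4
11: 1397 = 11·127

11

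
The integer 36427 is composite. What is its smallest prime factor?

36427 is odd.
Digit sum 22, not divisible by 3.
Ends in 7: not divisible by 5.
7: 36427 = 7·5203 + 6
11: 36427 = 11·3311 + 6
13: 36427 = 13·2802 + 1
17: 36427 = 17·2142 + 13
19: 36427 = 19·1917 + 4
23: 36427 = 23·1583 + 18
29: 36427 = 29·1256 + 3
31: 36427 = 31·1175 + 2
37: 36427 = 37·984 + 19
41: 36427 = 41·888 + 19
43: 36427 = 43·847 + 6
47: 36427 = 47·775 + 2
53: 36427 = 53·687 + 16
59: 36427 = 59·617 + 24
61: 36427 = 61·597 + 10
67: 36427 = 67·543 + 46
71: 36427 = 71·513 + 4
73: 36427 = 73·499

73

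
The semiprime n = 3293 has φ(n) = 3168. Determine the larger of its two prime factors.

89

φ(n) = (p−1)(q−1) = n − (p+q) + 1, so p + q = 3293 − 3168 + 1 = 126.
p and q are the roots of t² − 126t + 3293 = 0.
Discriminant: 126² − 4·3293 = 15876 − 13172 = 2704; √2704 = 52.
q = (126 − 52)/2 = 37, p = (126 + 52)/2 = 89.
Check: 37 · 89 = 3293.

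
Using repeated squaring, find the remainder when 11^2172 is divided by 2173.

1950

11^1 ≡ 11 (mod 2173)
11^2 ≡ 11^2 = 121 ≡ 121 (mod 2173)
11^4 ≡ 121^2 = 14641 ≡ 1603 (mod 2173)
11^8 ≡ 1603^2 = 2569609 ≡ 1123 (mod 2173)
11^16 ≡ 1123^2 = 1261129 ≡ 789 (mod 2173)
11^32 ≡ 789^2 = 622521 ≡ 1043 (mod 2173)
11^64 ≡ 1043^2 = 1087849 ≡ 1349 (mod 2173)
11^128 ≡ 1349^2 = 1819801 ≡ 1000 (mod 2173)
11^256 ≡ 1000^2 = 1000000 ≡ 420 (mod 2173)
11^512 ≡ 420^2 = 176400 ≡ 387 (mod 2173)
11^1024 ≡ 387^2 = 149769 ≡ 2005 (mod 2173)
11^2048 ≡ 2005^2 = 4020025 ≡ 2148 (mod 2173)
2172 = 2048 + 64 + 32 + 16 + 8 + 4 in binary powers of 2.
So 11^2172 ≡ 2148 · 1349 · 1043 · 789 · 1123 · 1603 ≡ 1950 (mod 2173).
Since 1950 ≠ 1, base 11 is a Fermat witness: 2173 is composite.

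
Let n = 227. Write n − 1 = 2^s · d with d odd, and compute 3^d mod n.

227 − 1 = 226 = 2^1 · 113, so d = 113.
3^1 ≡ 3 (mod 227)
3^2 ≡ 3^2 = 9 ≡ 9 (mod 227)
3^4 ≡ 9^2 = 81 ≡ 81 (mod 227)
3^8 ≡ 81^2 = 6561 ≡ 205 (mod 227)
3^16 ≡ 205^2 = 42025 ≡ 30 (mod 227)
3^32 ≡ 30^2 = 900 ≡ 219 (mod 227)
3^64 ≡ 219^2 = 47961 ≡ 64 (mod 227)
113 = 64 + 32 + 16 + 1 in binary powers of 2.
So 3^113 ≡ 64 · 219 · 30 · 3 ≡ 1 (mod 227).
Since 3^d ≡ 1 (mod 227), base 3 does not prove 227 composite.

1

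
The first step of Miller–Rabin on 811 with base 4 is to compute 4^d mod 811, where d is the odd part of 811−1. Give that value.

811 − 1 = 810 = 2^1 · 405, so d = 405.
4^1 ≡ 4 (mod 811)
4^2 ≡ 4^2 = 16 ≡ 16 (mod 811)
4^4 ≡ 16^2 = 256 ≡ 256 (mod 811)
4^8 ≡ 256^2 = 65536 ≡ 656 (mod 811)
4^16 ≡ 656^2 = 430336 ≡ 506 (mod 811)
4^32 ≡ 506^2 = 256036 ≡ 571 (mod 811)
4^64 ≡ 571^2 = 326041 ≡ 19 (mod 811)
4^128 ≡ 19^2 = 361 ≡ 361 (mod 811)
4^256 ≡ 361^2 = 130321 ≡ 561 (mod 811)
405 = 256 + 128 + 16 + 4 + 1 in binary powers of 2.
So 4^405 ≡ 561 · 361 · 506 · 256 · 4 ≡ 1 (mod 811).
Since 4^d ≡ 1 (mod 811), base 4 does not prove 811 composite.

1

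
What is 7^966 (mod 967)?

7^1 ≡ 7 (mod 967)
7^2 ≡ 7^2 = 49 ≡ 49 (mod 967)
7^4 ≡ 49^2 = 2401 ≡ 467 (mod 967)
7^8 ≡ 467^2 = 218089 ≡ 514 (mod 967)
7^16 ≡ 514^2 = 264196 ≡ 205 (mod 967)
7^32 ≡ 205^2 = 42025 ≡ 444 (mod 967)
7^64 ≡ 444^2 = 197136 ≡ 835 (mod 967)
7^128 ≡ 835^2 = 697225 ≡ 18 (mod 967)
7^256 ≡ 18^2 = 324 ≡ 324 (mod 967)
7^512 ≡ 324^2 = 104976 ≡ 540 (mod 967)
966 = 512 + 256 + 128 + 64 + 4 + 2 in binary powers of 2.
So 7^966 ≡ 540 · 324 · 18 · 835 · 467 · 49 ≡ 1 (mod 967).
Since the result is 1, base 7 gives no evidence that 967 is composite.

1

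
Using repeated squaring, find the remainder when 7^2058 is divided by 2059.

1567

7^1 ≡ 7 (mod 2059)
7^2 ≡ 7^2 = 49 ≡ 49 (mod 2059)
7^4 ≡ 49^2 = 2401 ≡ 342 (mod 2059)
7^8 ≡ 342^2 = 116964 ≡ 1660 (mod 2059)
7^16 ≡ 1660^2 = 2755600 ≡ 658 (mod 2059)
7^32 ≡ 658^2 = 432964 ≡ 574 (mod 2059)
7^64 ≡ 574^2 = 329476 ≡ 36 (mod 2059)
7^128 ≡ 36^2 = 1296 ≡ 1296 (mod 2059)
7^256 ≡ 1296^2 = 1679616 ≡ 1531 (mod 2059)
7^512 ≡ 1531^2 = 2343961 ≡ 819 (mod 2059)
7^1024 ≡ 819^2 = 670761 ≡ 1586 (mod 2059)
7^2048 ≡ 1586^2 = 2515396 ≡ 1357 (mod 2059)
2058 = 2048 + 8 + 2 in binary powers of 2.
So 7^2058 ≡ 1357 · 1660 · 49 ≡ 1567 (mod 2059).
Since 1567 ≠ 1, base 7 is a Fermat witness: 2059 is composite.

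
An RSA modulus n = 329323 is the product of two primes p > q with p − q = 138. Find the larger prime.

647

Since p = q + 138, we have 329323 = q(q + 138), so q² + 138q − 329323 = 0.
Discriminant: 138² + 4·329323 = 19044 + 1317292 = 1336336; √1336336 = 1156.
q = (−138 + 1156)/2 = 509, and p = q + 138 = 647.
Check: 509 · 647 = 329323.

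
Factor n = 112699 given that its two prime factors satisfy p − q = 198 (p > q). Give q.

Since p = q + 198, we have 112699 = q(q + 198), so q² + 198q − 112699 = 0.
Discriminant: 198² + 4·112699 = 39204 + 450796 = 490000; √490000 = 700.
q = (−198 + 700)/2 = 251, and p = q + 198 = 449.
Check: 251 · 449 = 112699.

251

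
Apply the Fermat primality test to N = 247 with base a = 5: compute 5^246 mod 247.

220

5^1 ≡ 5 (mod 247)
5^2 ≡ 5^2 = 25 ≡ 25 (mod 247)
5^4 ≡ 25^2 = 625 ≡ 131 (mod 247)
5^8 ≡ 131^2 = 17161 ≡ 118 (mod 247)
5^16 ≡ 118^2 = 13924 ≡ 92 (mod 247)
5^32 ≡ 92^2 = 8464 ≡ 66 (mod 247)
5^64 ≡ 66^2 = 4356 ≡ 157 (mod 247)
5^128 ≡ 157^2 = 24649 ≡ 196 (mod 247)
246 = 128 + 64 + 32 + 16 + 4 + 2 in binary powers of 2.
So 5^246 ≡ 196 · 157 · 66 · 92 · 131 · 25 ≡ 220 (mod 247).
Since 220 ≠ 1, base 5 is a Fermat witness: 247 is composite.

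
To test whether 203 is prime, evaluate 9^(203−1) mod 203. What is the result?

16

9^1 ≡ 9 (mod 203)
9^2 ≡ 9^2 = 81 ≡ 81 (mod 203)
9^4 ≡ 81^2 = 6561 ≡ 65 (mod 203)
9^8 ≡ 65^2 = 4225 ≡ 165 (mod 203)
9^16 ≡ 165^2 = 27225 ≡ 23 (mod 203)
9^32 ≡ 23^2 = 529 ≡ 123 (mod 203)
9^64 ≡ 123^2 = 15129 ≡ 107 (mod 203)
9^128 ≡ 107^2 = 11449 ≡ 81 (mod 203)
202 = 128 + 64 + 8 + 2 in binary powers of 2.
So 9^202 ≡ 81 · 107 · 165 · 81 ≡ 16 (mod 203).
Since 16 ≠ 1, base 9 is a Fermat witness: 203 is composite.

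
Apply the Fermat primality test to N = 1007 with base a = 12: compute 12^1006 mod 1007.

12^1 ≡ 12 (mod 1007)
12^2 ≡ 12^2 = 144 ≡ 144 (mod 1007)
12^4 ≡ 144^2 = 20736 ≡ 596 (mod 1007)
12^8 ≡ 596^2 = 355216 ≡ 752 (mod 1007)
12^16 ≡ 752^2 = 565504 ≡ 577 (mod 1007)
12^32 ≡ 577^2 = 332929 ≡ 619 (mod 1007)
12^64 ≡ 619^2 = 383161 ≡ 501 (mod 1007)
12^128 ≡ 501^2 = 251001 ≡ 258 (mod 1007)
12^256 ≡ 258^2 = 66564 ≡ 102 (mod 1007)
12^512 ≡ 102^2 = 10404 ≡ 334 (mod 1007)
1006 = 512 + 256 + 128 + 64 + 32 + 8 + 4 + 2 in binary powers of 2.
So 12^1006 ≡ 334 · 102 · 258 · 501 · 619 · 752 · 596 · 144 ≡ 938 (mod 1007).
Since 938 ≠ 1, base 12 is a Fermat witness: 1007 is composite.

938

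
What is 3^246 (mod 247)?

144

3^1 ≡ 3 (mod 247)
3^2 ≡ 3^2 = 9 ≡ 9 (mod 247)
3^4 ≡ 9^2 = 81 ≡ 81 (mod 247)
3^8 ≡ 81^2 = 6561 ≡ 139 (mod 247)
3^16 ≡ 139^2 = 19321 ≡ 55 (mod 247)
3^32 ≡ 55^2 = 3025 ≡ 61 (mod 247)
3^64 ≡ 61^2 = 3721 ≡ 16 (mod 247)
3^128 ≡ 16^2 = 256 ≡ 9 (mod 247)
246 = 128 + 64 + 32 + 16 + 4 + 2 in binary powers of 2.
So 3^246 ≡ 9 · 16 · 61 · 55 · 81 · 9 ≡ 144 (mod 247).
Since 144 ≠ 1, base 3 is a Fermat witness: 247 is composite.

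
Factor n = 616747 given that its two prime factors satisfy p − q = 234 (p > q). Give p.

Since p = q + 234, we have 616747 = q(q + 234), so q² + 234q − 616747 = 0.
Discriminant: 234² + 4·616747 = 54756 + 2466988 = 2521744; √2521744 = 1588.
q = (−234 + 1588)/2 = 677, and p = q + 234 = 911.
Check: 677 · 911 = 616747.

911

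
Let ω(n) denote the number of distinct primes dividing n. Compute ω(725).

725 = 5^2 · 29
725 = 5^2 · 29, which has 2 distinct prime factors.

2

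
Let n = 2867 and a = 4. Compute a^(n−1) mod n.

4^1 ≡ 4 (mod 2867)
4^2 ≡ 4^2 = 16 ≡ 16 (mod 2867)
4^4 ≡ 16^2 = 256 ≡ 256 (mod 2867)
4^8 ≡ 256^2 = 65536 ≡ 2462 (mod 2867)
4^16 ≡ 2462^2 = 6061444 ≡ 606 (mod 2867)
4^32 ≡ 606^2 = 367236 ≡ 260 (mod 2867)
4^64 ≡ 260^2 = 67600 ≡ 1659 (mod 2867)
4^128 ≡ 1659^2 = 2752281 ≡ 2828 (mod 2867)
4^256 ≡ 2828^2 = 7997584 ≡ 1521 (mod 2867)
4^512 ≡ 1521^2 = 2313441 ≡ 2639 (mod 2867)
4^1024 ≡ 2639^2 = 6964321 ≡ 378 (mod 2867)
4^2048 ≡ 378^2 = 142884 ≡ 2401 (mod 2867)
2866 = 2048 + 512 + 256 + 32 + 16 + 2 in binary powers of 2.
So 4^2866 ≡ 2401 · 2639 · 1521 · 260 · 606 · 16 ≡ 972 (mod 2867).
Since 972 ≠ 1, base 4 is a Fermat witness: 2867 is composite.

972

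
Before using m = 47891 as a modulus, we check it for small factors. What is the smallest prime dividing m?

47891 is odd.
Digit sum 29, not divisible by 3.
Ends in 1: not divisible by 5.
7: 47891 = 7·6841 + 4
11: 47891 = 11·4353 + 8
13: 47891 = 13·3683 + 12
17: 47891 = 17·2817 + 2
19: 47891 = 19·2520 + 11
23: 47891 = 23·2082 + 5
29: 47891 = 29·1651 + 12
31: 47891 = 31·1544 + 27
37: 47891 = 37·1294 + 13
41: 47891 = 41·1168 + 3
43: 47891 = 43·1113 + 32
47: 47891 = 47·1018 + 45
53: 47891 = 53·903 + 32
59: 47891 = 59·811 + 42
61: 47891 = 61·785 + 6
67: 47891 = 67·714 + 53
71: 47891 = 71·674 + 37
73: 47891 = 73·656 + 3
79: 47891 = 79·606 + 17
83: 47891 = 83·577

83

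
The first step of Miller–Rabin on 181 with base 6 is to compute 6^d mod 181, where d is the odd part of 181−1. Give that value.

162

181 − 1 = 180 = 2^2 · 45, so d = 45.
6^1 ≡ 6 (mod 181)
6^2 ≡ 6^2 = 36 ≡ 36 (mod 181)
6^4 ≡ 36^2 = 1296 ≡ 29 (mod 181)
6^8 ≡ 29^2 = 841 ≡ 117 (mod 181)
6^16 ≡ 117^2 = 13689 ≡ 114 (mod 181)
6^32 ≡ 114^2 = 12996 ≡ 145 (mod 181)
45 = 32 + 8 + 4 + 1 in binary powers of 2.
So 6^45 ≡ 145 · 117 · 29 · 6 ≡ 162 (mod 181).
Squaring chain: 162 → 180; reaches −1, so base 6 does not prove 181 composite.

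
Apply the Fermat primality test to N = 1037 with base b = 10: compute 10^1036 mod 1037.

10^1 ≡ 10 (mod 1037)
10^2 ≡ 10^2 = 100 ≡ 100 (mod 1037)
10^4 ≡ 100^2 = 10000 ≡ 667 (mod 1037)
10^8 ≡ 667^2 = 444889 ≡ 16 (mod 1037)
10^16 ≡ 16^2 = 256 ≡ 256 (mod 1037)
10^32 ≡ 256^2 = 65536 ≡ 205 (mod 1037)
10^64 ≡ 205^2 = 42025 ≡ 545 (mod 1037)
10^128 ≡ 545^2 = 297025 ≡ 443 (mod 1037)
10^256 ≡ 443^2 = 196249 ≡ 256 (mod 1037)
10^512 ≡ 256^2 = 65536 ≡ 205 (mod 1037)
10^1024 ≡ 205^2 = 42025 ≡ 545 (mod 1037)
1036 = 1024 + 8 + 4 in binary powers of 2.
So 10^1036 ≡ 545 · 16 · 667 ≡ 744 (mod 1037).
Since 744 ≠ 1, base 10 is a Fermat witness: 1037 is composite.

744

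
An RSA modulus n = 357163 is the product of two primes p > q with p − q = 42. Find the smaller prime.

Since p = q + 42, we have 357163 = q(q + 42), so q² + 42q − 357163 = 0.
Discriminant: 42² + 4·357163 = 1764 + 1428652 = 1430416; √1430416 = 1196.
q = (−42 + 1196)/2 = 577, and p = q + 42 = 619.
Check: 577 · 619 = 357163.

577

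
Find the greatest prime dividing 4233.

4233 = 3 · 1411
1411 = 17 · 83
83 is prime.
So 4233 = 3 · 17 · 83; the largest prime factor is 83.

83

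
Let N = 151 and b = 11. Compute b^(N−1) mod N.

1

11^1 ≡ 11 (mod 151)
11^2 ≡ 11^2 = 121 ≡ 121 (mod 151)
11^4 ≡ 121^2 = 14641 ≡ 145 (mod 151)
11^8 ≡ 145^2 = 21025 ≡ 36 (mod 151)
11^16 ≡ 36^2 = 1296 ≡ 88 (mod 151)
11^32 ≡ 88^2 = 7744 ≡ 43 (mod 151)
11^64 ≡ 43^2 = 1849 ≡ 37 (mod 151)
11^128 ≡ 37^2 = 1369 ≡ 10 (mod 151)
150 = 128 + 16 + 4 + 2 in binary powers of 2.
So 11^150 ≡ 10 · 88 · 145 · 121 ≡ 1 (mod 151).
Since the result is 1, base 11 gives no evidence that 151 is composite.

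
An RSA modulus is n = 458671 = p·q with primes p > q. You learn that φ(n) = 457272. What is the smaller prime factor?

523

φ(n) = (p−1)(q−1) = n − (p+q) + 1, so p + q = 458671 − 457272 + 1 = 1400.
p and q are the roots of t² − 1400t + 458671 = 0.
Discriminant: 1400² − 4·458671 = 1960000 − 1834684 = 125316; √125316 = 354.
q = (1400 − 354)/2 = 523, p = (1400 + 354)/2 = 877.
Check: 523 · 877 = 458671.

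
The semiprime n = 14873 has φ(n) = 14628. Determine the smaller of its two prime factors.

φ(n) = (p−1)(q−1) = n − (p+q) + 1, so p + q = 14873 − 14628 + 1 = 246.
p and q are the roots of t² − 246t + 14873 = 0.
Discriminant: 246² − 4·14873 = 60516 − 59492 = 1024; √1024 = 32.
q = (246 − 32)/2 = 107, p = (246 + 32)/2 = 139.
Check: 107 · 139 = 14873.

107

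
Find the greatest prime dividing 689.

689 = 13 · 53
53 is prime.
So 689 = 13 · 53; the largest prime factor is 53.

53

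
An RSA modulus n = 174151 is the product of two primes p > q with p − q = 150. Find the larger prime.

499

Since p = q + 150, we have 174151 = q(q + 150), so q² + 150q − 174151 = 0.
Discriminant: 150² + 4·174151 = 22500 + 696604 = 719104; √719104 = 848.
q = (−150 + 848)/2 = 349, and p = q + 150 = 499.
Check: 349 · 499 = 174151.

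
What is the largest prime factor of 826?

59

826 = 2 · 413
413 = 7 · 59
59 is prime.
So 826 = 2 · 7 · 59; the largest prime factor is 59.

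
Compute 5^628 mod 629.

404

5^1 ≡ 5 (mod 629)
5^2 ≡ 5^2 = 25 ≡ 25 (mod 629)
5^4 ≡ 25^2 = 625 ≡ 625 (mod 629)
5^8 ≡ 625^2 = 390625 ≡ 16 (mod 629)
5^16 ≡ 16^2 = 256 ≡ 256 (mod 629)
5^32 ≡ 256^2 = 65536 ≡ 120 (mod 629)
5^64 ≡ 120^2 = 14400 ≡ 562 (mod 629)
5^128 ≡ 562^2 = 315844 ≡ 86 (mod 629)
5^256 ≡ 86^2 = 7396 ≡ 477 (mod 629)
5^512 ≡ 477^2 = 227529 ≡ 460 (mod 629)
628 = 512 + 64 + 32 + 16 + 4 in binary powers of 2.
So 5^628 ≡ 460 · 562 · 120 · 256 · 625 ≡ 404 (mod 629).
Since 404 ≠ 1, base 5 is a Fermat witness: 629 is composite.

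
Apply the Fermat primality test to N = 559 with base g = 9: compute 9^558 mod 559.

274

9^1 ≡ 9 (mod 559)
9^2 ≡ 9^2 = 81 ≡ 81 (mod 559)
9^4 ≡ 81^2 = 6561 ≡ 412 (mod 559)
9^8 ≡ 412^2 = 169744 ≡ 367 (mod 559)
9^16 ≡ 367^2 = 134689 ≡ 529 (mod 559)
9^32 ≡ 529^2 = 279841 ≡ 341 (mod 559)
9^64 ≡ 341^2 = 116281 ≡ 9 (mod 559)
9^128 ≡ 9^2 = 81 ≡ 81 (mod 559)
9^256 ≡ 81^2 = 6561 ≡ 412 (mod 559)
9^512 ≡ 412^2 = 169744 ≡ 367 (mod 559)
558 = 512 + 32 + 8 + 4 + 2 in binary powers of 2.
So 9^558 ≡ 367 · 341 · 367 · 412 · 81 ≡ 274 (mod 559).
Since 274 ≠ 1, base 9 is a Fermat witness: 559 is composite.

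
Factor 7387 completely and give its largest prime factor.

7387 = 83 · 89
89 is prime.
So 7387 = 83 · 89; the largest prime factor is 89.

89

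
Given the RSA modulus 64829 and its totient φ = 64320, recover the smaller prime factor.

φ(n) = (p−1)(q−1) = n − (p+q) + 1, so p + q = 64829 − 64320 + 1 = 510.
p and q are the roots of t² − 510t + 64829 = 0.
Discriminant: 510² − 4·64829 = 260100 − 259316 = 784; √784 = 28.
q = (510 − 28)/2 = 241, p = (510 + 28)/2 = 269.
Check: 241 · 269 = 64829.

241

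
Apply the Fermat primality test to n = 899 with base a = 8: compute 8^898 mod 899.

8^1 ≡ 8 (mod 899)
8^2 ≡ 8^2 = 64 ≡ 64 (mod 899)
8^4 ≡ 64^2 = 4096 ≡ 500 (mod 899)
8^8 ≡ 500^2 = 250000 ≡ 78 (mod 899)
8^16 ≡ 78^2 = 6084 ≡ 690 (mod 899)
8^32 ≡ 690^2 = 476100 ≡ 529 (mod 899)
8^64 ≡ 529^2 = 279841 ≡ 252 (mod 899)
8^128 ≡ 252^2 = 63504 ≡ 574 (mod 899)
8^256 ≡ 574^2 = 329476 ≡ 442 (mod 899)
8^512 ≡ 442^2 = 195364 ≡ 281 (mod 899)
898 = 512 + 256 + 128 + 2 in binary powers of 2.
So 8^898 ≡ 281 · 442 · 574 · 64 ≡ 760 (mod 899).
Since 760 ≠ 1, base 8 is a Fermat witness: 899 is composite.

760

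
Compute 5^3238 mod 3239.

5^1 ≡ 5 (mod 3239)
5^2 ≡ 5^2 = 25 ≡ 25 (mod 3239)
5^4 ≡ 25^2 = 625 ≡ 625 (mod 3239)
5^8 ≡ 625^2 = 390625 ≡ 1945 (mod 3239)
5^16 ≡ 1945^2 = 3783025 ≡ 3112 (mod 3239)
5^32 ≡ 3112^2 = 9684544 ≡ 3173 (mod 3239)
5^64 ≡ 3173^2 = 10067929 ≡ 1117 (mod 3239)
5^128 ≡ 1117^2 = 1247689 ≡ 674 (mod 3239)
5^256 ≡ 674^2 = 454276 ≡ 816 (mod 3239)
5^512 ≡ 816^2 = 665856 ≡ 1861 (mod 3239)
5^1024 ≡ 1861^2 = 3463321 ≡ 830 (mod 3239)
5^2048 ≡ 830^2 = 688900 ≡ 2232 (mod 3239)
3238 = 2048 + 1024 + 128 + 32 + 4 + 2 in binary powers of 2.
So 5^3238 ≡ 2232 · 830 · 674 · 3173 · 625 · 25 ≡ 2770 (mod 3239).
Since 2770 ≠ 1, base 5 is a Fermat witness: 3239 is composite.

2770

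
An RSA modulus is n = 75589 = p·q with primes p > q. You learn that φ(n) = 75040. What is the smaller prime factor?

269

φ(n) = (p−1)(q−1) = n − (p+q) + 1, so p + q = 75589 − 75040 + 1 = 550.
p and q are the roots of t² − 550t + 75589 = 0.
Discriminant: 550² − 4·75589 = 302500 − 302356 = 144; √144 = 12.
q = (550 − 12)/2 = 269, p = (550 + 12)/2 = 281.
Check: 269 · 281 = 75589.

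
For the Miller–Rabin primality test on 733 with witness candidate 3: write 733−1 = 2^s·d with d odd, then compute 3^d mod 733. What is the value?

1

733 − 1 = 732 = 2^2 · 183, so d = 183.
3^1 ≡ 3 (mod 733)
3^2 ≡ 3^2 = 9 ≡ 9 (mod 733)
3^4 ≡ 9^2 = 81 ≡ 81 (mod 733)
3^8 ≡ 81^2 = 6561 ≡ 697 (mod 733)
3^16 ≡ 697^2 = 485809 ≡ 563 (mod 733)
3^32 ≡ 563^2 = 316969 ≡ 313 (mod 733)
3^64 ≡ 313^2 = 97969 ≡ 480 (mod 733)
3^128 ≡ 480^2 = 230400 ≡ 238 (mod 733)
183 = 128 + 32 + 16 + 4 + 2 + 1 in binary powers of 2.
So 3^183 ≡ 238 · 313 · 563 · 81 · 9 · 3 ≡ 1 (mod 733).
Since 3^d ≡ 1 (mod 733), base 3 does not prove 733 composite.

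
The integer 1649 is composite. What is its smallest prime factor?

1649 is odd.
Digit sum 20, not divisible by 3.
Ends in 9: not divisible by 5.
7: 1649 = 7·235 + 4
11: 1649 = 11·149 + 10
13: 1649 = 13·126 + 11
17: 1649 = 17·97

17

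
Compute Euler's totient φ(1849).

1806

Factor: 1849 = 43^2.
φ(1849) = 43^1·(43−1) = 1806.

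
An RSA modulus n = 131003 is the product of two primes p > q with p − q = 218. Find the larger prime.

Since p = q + 218, we have 131003 = q(q + 218), so q² + 218q − 131003 = 0.
Discriminant: 218² + 4·131003 = 47524 + 524012 = 571536; √571536 = 756.
q = (−218 + 756)/2 = 269, and p = q + 218 = 487.
Check: 269 · 487 = 131003.

487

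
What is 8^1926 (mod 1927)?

8^1 ≡ 8 (mod 1927)
8^2 ≡ 8^2 = 64 ≡ 64 (mod 1927)
8^4 ≡ 64^2 = 4096 ≡ 242 (mod 1927)
8^8 ≡ 242^2 = 58564 ≡ 754 (mod 1927)
8^16 ≡ 754^2 = 568516 ≡ 51 (mod 1927)
8^32 ≡ 51^2 = 2601 ≡ 674 (mod 1927)
8^64 ≡ 674^2 = 454276 ≡ 1431 (mod 1927)
8^128 ≡ 1431^2 = 2047761 ≡ 1287 (mod 1927)
8^256 ≡ 1287^2 = 1656369 ≡ 1076 (mod 1927)
8^512 ≡ 1076^2 = 1157776 ≡ 1576 (mod 1927)
8^1024 ≡ 1576^2 = 2483776 ≡ 1800 (mod 1927)
1926 = 1024 + 512 + 256 + 128 + 4 + 2 in binary powers of 2.
So 8^1926 ≡ 1800 · 1576 · 1076 · 1287 · 242 · 64 ≡ 1630 (mod 1927).
Since 1630 ≠ 1, base 8 is a Fermat witness: 1927 is composite.

1630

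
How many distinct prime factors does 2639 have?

2639 = 7 · 377
377 = 13 · 29
2639 = 7 · 13 · 29, which has 3 distinct prime factors.

3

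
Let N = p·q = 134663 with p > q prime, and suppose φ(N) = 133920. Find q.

φ(n) = (p−1)(q−1) = n − (p+q) + 1, so p + q = 134663 − 133920 + 1 = 744.
p and q are the roots of t² − 744t + 134663 = 0.
Discriminant: 744² − 4·134663 = 553536 − 538652 = 14884; √14884 = 122.
q = (744 − 122)/2 = 311, p = (744 + 122)/2 = 433.
Check: 311 · 433 = 134663.

311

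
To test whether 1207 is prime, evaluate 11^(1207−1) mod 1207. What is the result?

144

11^1 ≡ 11 (mod 1207)
11^2 ≡ 11^2 = 121 ≡ 121 (mod 1207)
11^4 ≡ 121^2 = 14641 ≡ 157 (mod 1207)
11^8 ≡ 157^2 = 24649 ≡ 509 (mod 1207)
11^16 ≡ 509^2 = 259081 ≡ 783 (mod 1207)
11^32 ≡ 783^2 = 613089 ≡ 1140 (mod 1207)
11^64 ≡ 1140^2 = 1299600 ≡ 868 (mod 1207)
11^128 ≡ 868^2 = 753424 ≡ 256 (mod 1207)
11^256 ≡ 256^2 = 65536 ≡ 358 (mod 1207)
11^512 ≡ 358^2 = 128164 ≡ 222 (mod 1207)
11^1024 ≡ 222^2 = 49284 ≡ 1004 (mod 1207)
1206 = 1024 + 128 + 32 + 16 + 4 + 2 in binary powers of 2.
So 11^1206 ≡ 1004 · 256 · 1140 · 783 · 157 · 121 ≡ 144 (mod 1207).
Since 144 ≠ 1, base 11 is a Fermat witness: 1207 is composite.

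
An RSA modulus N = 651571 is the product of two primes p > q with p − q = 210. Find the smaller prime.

Since p = q + 210, we have 651571 = q(q + 210), so q² + 210q − 651571 = 0.
Discriminant: 210² + 4·651571 = 44100 + 2606284 = 2650384; √2650384 = 1628.
q = (−210 + 1628)/2 = 709, and p = q + 210 = 919.
Check: 709 · 919 = 651571.

709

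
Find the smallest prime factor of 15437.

15437 is odd.
Digit sum 20, not divisible by 3.
Ends in 7: not divisible by 5.
7: 15437 = 7·2205 + 2
11: 15437 = 11·1403 + 4
13: 15437 = 13·1187 + 6
17: 15437 = 17·908 + 1
19: 15437 = 19·812 + 9
23: 15437 = 23·671 + 4
29: 15437 = 29·532 + 9
31: 15437 = 31·497 + 30
37: 15437 = 37·417 + 8
41: 15437 = 41·376 + 21
43: 15437 = 43·359

43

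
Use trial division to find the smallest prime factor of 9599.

29

9599 is odd.
Digit sum 32, not divisible by 3.
Ends in 9: not divisible by 5.
7: 9599 = 7·1371 + 2
11: 9599 = 11·872 + 7
13: 9599 = 13·738 + 5
17: 9599 = 17·564 + 11
19: 9599 = 19·505 + 4
23: 9599 = 23·417 + 8
29: 9599 = 29·331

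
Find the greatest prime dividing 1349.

1349 = 19 · 71
71 is prime.
So 1349 = 19 · 71; the largest prime factor is 71.

71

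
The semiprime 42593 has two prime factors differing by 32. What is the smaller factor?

191

Since p = q + 32, we have 42593 = q(q + 32), so q² + 32q − 42593 = 0.
Discriminant: 32² + 4·42593 = 1024 + 170372 = 171396; √171396 = 414.
q = (−32 + 414)/2 = 191, and p = q + 32 = 223.
Check: 191 · 223 = 42593.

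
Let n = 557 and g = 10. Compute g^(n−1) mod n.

10^1 ≡ 10 (mod 557)
10^2 ≡ 10^2 = 100 ≡ 100 (mod 557)
10^4 ≡ 100^2 = 10000 ≡ 531 (mod 557)
10^8 ≡ 531^2 = 281961 ≡ 119 (mod 557)
10^16 ≡ 119^2 = 14161 ≡ 236 (mod 557)
10^32 ≡ 236^2 = 55696 ≡ 553 (mod 557)
10^64 ≡ 553^2 = 305809 ≡ 16 (mod 557)
10^128 ≡ 16^2 = 256 ≡ 256 (mod 557)
10^256 ≡ 256^2 = 65536 ≡ 367 (mod 557)
10^512 ≡ 367^2 = 134689 ≡ 452 (mod 557)
556 = 512 + 32 + 8 + 4 in binary powers of 2.
So 10^556 ≡ 452 · 553 · 119 · 531 ≡ 1 (mod 557).
Since the result is 1, base 10 gives no evidence that 557 is composite.

1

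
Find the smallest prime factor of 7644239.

43

7644239 is odd.
Digit sum 35, not divisible by 3.
Ends in 9: not divisible by 5.
7: 7644239 = 7·1092034 + 1
11: 7644239 = 11·694930 + 9
13: 7644239 = 13·588018 + 5
17: 7644239 = 17·449661 + 2
19: 7644239 = 19·402328 + 7
23: 7644239 = 23·332358 + 5
29: 7644239 = 29·263594 + 13
31: 7644239 = 31·246588 + 11
37: 7644239 = 37·206601 + 2
41: 7644239 = 41·186444 + 35
43: 7644239 = 43·177773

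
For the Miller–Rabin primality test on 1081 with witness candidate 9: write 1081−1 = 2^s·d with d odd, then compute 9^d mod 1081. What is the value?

660

1081 − 1 = 1080 = 2^3 · 135, so d = 135.
9^1 ≡ 9 (mod 1081)
9^2 ≡ 9^2 = 81 ≡ 81 (mod 1081)
9^4 ≡ 81^2 = 6561 ≡ 75 (mod 1081)
9^8 ≡ 75^2 = 5625 ≡ 220 (mod 1081)
9^16 ≡ 220^2 = 48400 ≡ 836 (mod 1081)
9^32 ≡ 836^2 = 698896 ≡ 570 (mod 1081)
9^64 ≡ 570^2 = 324900 ≡ 600 (mod 1081)
9^128 ≡ 600^2 = 360000 ≡ 27 (mod 1081)
135 = 128 + 4 + 2 + 1 in binary powers of 2.
So 9^135 ≡ 27 · 75 · 81 · 9 ≡ 660 (mod 1081).
Squaring chain: 660 → 1038 → 768; never reaches −1, so base 9 is a Miller–Rabin witness that 1081 is composite.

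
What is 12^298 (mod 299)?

196

12^1 ≡ 12 (mod 299)
12^2 ≡ 12^2 = 144 ≡ 144 (mod 299)
12^4 ≡ 144^2 = 20736 ≡ 105 (mod 299)
12^8 ≡ 105^2 = 11025 ≡ 261 (mod 299)
12^16 ≡ 261^2 = 68121 ≡ 248 (mod 299)
12^32 ≡ 248^2 = 61504 ≡ 209 (mod 299)
12^64 ≡ 209^2 = 43681 ≡ 27 (mod 299)
12^128 ≡ 27^2 = 729 ≡ 131 (mod 299)
12^256 ≡ 131^2 = 17161 ≡ 118 (mod 299)
298 = 256 + 32 + 8 + 2 in binary powers of 2.
So 12^298 ≡ 118 · 209 · 261 · 144 ≡ 196 (mod 299).
Since 196 ≠ 1, base 12 is a Fermat witness: 299 is composite.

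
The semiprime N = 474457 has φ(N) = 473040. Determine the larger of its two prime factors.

877

φ(n) = (p−1)(q−1) = n − (p+q) + 1, so p + q = 474457 − 473040 + 1 = 1418.
p and q are the roots of t² − 1418t + 474457 = 0.
Discriminant: 1418² − 4·474457 = 2010724 − 1897828 = 112896; √112896 = 336.
q = (1418 − 336)/2 = 541, p = (1418 + 336)/2 = 877.
Check: 541 · 877 = 474457.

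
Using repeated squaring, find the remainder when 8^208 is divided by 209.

8^1 ≡ 8 (mod 209)
8^2 ≡ 8^2 = 64 ≡ 64 (mod 209)
8^4 ≡ 64^2 = 4096 ≡ 125 (mod 209)
8^8 ≡ 125^2 = 15625 ≡ 159 (mod 209)
8^16 ≡ 159^2 = 25281 ≡ 201 (mod 209)
8^32 ≡ 201^2 = 40401 ≡ 64 (mod 209)
8^64 ≡ 64^2 = 4096 ≡ 125 (mod 209)
8^128 ≡ 125^2 = 15625 ≡ 159 (mod 209)
208 = 128 + 64 + 16 in binary powers of 2.
So 8^208 ≡ 159 · 125 · 201 ≡ 49 (mod 209).
Since 49 ≠ 1, base 8 is a Fermat witness: 209 is composite.

49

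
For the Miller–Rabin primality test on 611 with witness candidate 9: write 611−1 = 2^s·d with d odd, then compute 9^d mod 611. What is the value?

341

611 − 1 = 610 = 2^1 · 305, so d = 305.
9^1 ≡ 9 (mod 611)
9^2 ≡ 9^2 = 81 ≡ 81 (mod 611)
9^4 ≡ 81^2 = 6561 ≡ 451 (mod 611)
9^8 ≡ 451^2 = 203401 ≡ 549 (mod 611)
9^16 ≡ 549^2 = 301401 ≡ 178 (mod 611)
9^32 ≡ 178^2 = 31684 ≡ 523 (mod 611)
9^64 ≡ 523^2 = 273529 ≡ 412 (mod 611)
9^128 ≡ 412^2 = 169744 ≡ 497 (mod 611)
9^256 ≡ 497^2 = 247009 ≡ 165 (mod 611)
305 = 256 + 32 + 16 + 1 in binary powers of 2.
So 9^305 ≡ 165 · 523 · 178 · 9 ≡ 341 (mod 611).
Squaring chain: 341; never reaches −1, so base 9 is a Miller–Rabin witness that 611 is composite.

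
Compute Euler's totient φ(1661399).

1615680

Factor: 1661399 = 67 · 137 · 181.
φ(1661399) = (67−1) · (137−1) · (181−1) = 66 · 136 · 180 = 1615680.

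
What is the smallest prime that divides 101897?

19

101897 is odd.
Digit sum 26, not divisible by 3.
Ends in 7: not divisible by 5.
7: 101897 = 7·14556 + 5
11: 101897 = 11·9263 + 4
13: 101897 = 13·7838 + 3
17: 101897 = 17·5993 + 16
19: 101897 = 19·5363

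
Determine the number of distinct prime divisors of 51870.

51870 = 2 · 25935
25935 = 3 · 8645
8645 = 5 · 1729
1729 = 7 · 247
247 = 13 · 19
51870 = 2 · 3 · 5 · 7 · 13 · 19, which has 6 distinct prime factors.

6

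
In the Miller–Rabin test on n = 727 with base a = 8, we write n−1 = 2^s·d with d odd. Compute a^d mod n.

727 − 1 = 726 = 2^1 · 363, so d = 363.
8^1 ≡ 8 (mod 727)
8^2 ≡ 8^2 = 64 ≡ 64 (mod 727)
8^4 ≡ 64^2 = 4096 ≡ 461 (mod 727)
8^8 ≡ 461^2 = 212521 ≡ 237 (mod 727)
8^16 ≡ 237^2 = 56169 ≡ 190 (mod 727)
8^32 ≡ 190^2 = 36100 ≡ 477 (mod 727)
8^64 ≡ 477^2 = 227529 ≡ 705 (mod 727)
8^128 ≡ 705^2 = 497025 ≡ 484 (mod 727)
8^256 ≡ 484^2 = 234256 ≡ 162 (mod 727)
363 = 256 + 64 + 32 + 8 + 2 + 1 in binary powers of 2.
So 8^363 ≡ 162 · 705 · 477 · 237 · 64 · 8 ≡ 1 (mod 727).
Since 8^d ≡ 1 (mod 727), base 8 does not prove 727 composite.

1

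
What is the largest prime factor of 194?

97

194 = 2 · 97
97 is prime.
So 194 = 2 · 97; the largest prime factor is 97.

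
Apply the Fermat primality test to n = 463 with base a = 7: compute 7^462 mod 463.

1

7^1 ≡ 7 (mod 463)
7^2 ≡ 7^2 = 49 ≡ 49 (mod 463)
7^4 ≡ 49^2 = 2401 ≡ 86 (mod 463)
7^8 ≡ 86^2 = 7396 ≡ 451 (mod 463)
7^16 ≡ 451^2 = 203401 ≡ 144 (mod 463)
7^32 ≡ 144^2 = 20736 ≡ 364 (mod 463)
7^64 ≡ 364^2 = 132496 ≡ 78 (mod 463)
7^128 ≡ 78^2 = 6084 ≡ 65 (mod 463)
7^256 ≡ 65^2 = 4225 ≡ 58 (mod 463)
462 = 256 + 128 + 64 + 8 + 4 + 2 in binary powers of 2.
So 7^462 ≡ 58 · 65 · 78 · 451 · 86 · 49 ≡ 1 (mod 463).
Since the result is 1, base 7 gives no evidence that 463 is composite.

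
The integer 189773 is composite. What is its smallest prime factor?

189773 is odd.
Digit sum 35, not divisible by 3.
Ends in 3: not divisible by 5.
7: 189773 = 7·27110 + 3
11: 189773 = 11·17252 + 1
13: 189773 = 13·14597 + 12
17: 189773 = 17·11163 + 2
19: 189773 = 19·9988 + 1
23: 189773 = 23·8251

23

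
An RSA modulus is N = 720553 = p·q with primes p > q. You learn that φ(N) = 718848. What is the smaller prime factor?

769

φ(n) = (p−1)(q−1) = n − (p+q) + 1, so p + q = 720553 − 718848 + 1 = 1706.
p and q are the roots of t² − 1706t + 720553 = 0.
Discriminant: 1706² − 4·720553 = 2910436 − 2882212 = 28224; √28224 = 168.
q = (1706 − 168)/2 = 769, p = (1706 + 168)/2 = 937.
Check: 769 · 937 = 720553.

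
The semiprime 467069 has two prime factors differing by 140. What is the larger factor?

757

Since p = q + 140, we have 467069 = q(q + 140), so q² + 140q − 467069 = 0.
Discriminant: 140² + 4·467069 = 19600 + 1868276 = 1887876; √1887876 = 1374.
q = (−140 + 1374)/2 = 617, and p = q + 140 = 757.
Check: 617 · 757 = 467069.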